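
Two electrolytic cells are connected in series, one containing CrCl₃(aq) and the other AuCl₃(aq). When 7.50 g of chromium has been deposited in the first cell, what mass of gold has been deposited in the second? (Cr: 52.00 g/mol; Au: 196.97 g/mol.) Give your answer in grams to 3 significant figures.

28.4 g

n(Cr) = 7.50 / 52.00 = 0.1442 mol
Cr³⁺ + 3e⁻ → Cr, so n(e⁻) = 3 × 0.1442 = 0.4326 mol
The cells are in series, so the same charge (and hence the same n(e⁻) = 0.4326 mol) passes through both.
Au³⁺ + 3e⁻ → Au, so n(Au) = 0.4326 / 3 = 0.1442 mol
m(Au) = 0.1442 × 196.97 = 28.4 g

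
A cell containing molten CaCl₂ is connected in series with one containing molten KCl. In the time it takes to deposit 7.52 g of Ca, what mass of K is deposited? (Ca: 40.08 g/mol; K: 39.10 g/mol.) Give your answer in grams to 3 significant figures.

14.7 g

n(Ca) = 7.52 / 40.08 = 0.1876 mol
Ca²⁺ + 2e⁻ → Ca, so n(e⁻) = 2 × 0.1876 = 0.3752 mol
Same current for the same time ⇒ same n(e⁻) = 0.3752 mol in both cells.
K⁺ + e⁻ → K, so n(K) = 0.3752 mol
m(K) = 0.3752 × 39.10 = 14.7 g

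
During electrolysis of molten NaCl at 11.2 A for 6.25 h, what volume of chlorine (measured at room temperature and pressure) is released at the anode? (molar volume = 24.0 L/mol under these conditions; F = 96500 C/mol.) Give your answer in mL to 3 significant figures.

Q = It = 11.2 × 22500 = 2.520×10^5 C
n(e⁻) = Q/F = 2.520×10^5/96500 = 2.611 mol
2Cl⁻ → Cl₂ + 2e⁻, so n(Cl₂) = 2.611 / 2 = 1.306 mol
V = 1.306 × 24.0 = 31.34 L
= 31300 mL

31300 mL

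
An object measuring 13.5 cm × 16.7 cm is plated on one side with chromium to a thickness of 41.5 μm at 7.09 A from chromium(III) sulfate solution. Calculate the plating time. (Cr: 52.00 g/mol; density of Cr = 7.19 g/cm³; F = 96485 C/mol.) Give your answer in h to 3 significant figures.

1.47 h

Plated area = 13.5 × 16.7 = 225.5 cm²
Volume = 225.5 × 41.5×10⁻⁴ cm = 0.9358 cm³
m(Cr) = 0.9358 × 7.19 = 6.728 g
n(Cr) = 6.728 / 52.00 = 0.1294 mol; n(e⁻) = 3 × 0.1294 = 0.3882 mol
Q = 0.3882 × 96485 = 37460 C
t = 37460 / 7.09 = 5283 s = 1.47 h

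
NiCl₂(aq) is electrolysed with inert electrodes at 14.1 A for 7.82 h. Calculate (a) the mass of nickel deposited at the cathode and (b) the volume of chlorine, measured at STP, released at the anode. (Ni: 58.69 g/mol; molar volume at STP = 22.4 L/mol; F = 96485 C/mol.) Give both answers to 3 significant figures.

Q = 14.1 × 28152 = 3.969×10^5 C; n(e⁻) = 3.969×10^5 / 96485 = 4.114 mol
Cathode: Ni²⁺ + 2e⁻ → Ni → n(Ni) = 4.114/2 = 2.057 mol → 121 g
Anode: 2Cl⁻ → Cl₂ + 2e⁻ → n(Cl₂) = 4.114/2 = 2.057 mol → 46.1 L

121 g Ni; 46.1 L Cl₂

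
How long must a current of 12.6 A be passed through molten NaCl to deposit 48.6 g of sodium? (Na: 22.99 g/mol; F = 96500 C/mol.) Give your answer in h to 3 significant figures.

n(Na) = 48.6 / 22.99 = 2.114 mol
Na⁺ + e⁻ → Na, so n(e⁻) = 2.114 mol
Q = 2.114 × 96500 = 2.040×10^5 C
t = Q / I = 2.040×10^5 / 12.6 = 16190 s = 4.50 h

4.50 h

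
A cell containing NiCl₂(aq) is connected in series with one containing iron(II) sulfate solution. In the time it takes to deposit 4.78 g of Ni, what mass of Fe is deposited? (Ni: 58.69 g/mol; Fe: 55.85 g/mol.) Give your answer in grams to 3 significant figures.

4.55 g

n(Ni) = 4.78 / 58.69 = 0.08144 mol
Ni²⁺ + 2e⁻ → Ni, so n(e⁻) = 2 × 0.08144 = 0.1629 mol
Since the cells are in series, n(e⁻) in the Fe cell is also 0.1629 mol.
Fe²⁺ + 2e⁻ → Fe, so n(Fe) = 0.1629 / 2 = 0.08145 mol
m(Fe) = 0.08145 × 55.85 = 4.55 g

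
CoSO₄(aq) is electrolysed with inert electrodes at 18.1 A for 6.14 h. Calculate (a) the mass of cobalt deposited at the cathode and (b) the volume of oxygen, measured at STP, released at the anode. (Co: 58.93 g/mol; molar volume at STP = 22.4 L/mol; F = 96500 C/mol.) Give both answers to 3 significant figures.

Q = 18.1 × 22104 = 4.001×10^5 C; n(e⁻) = 4.001×10^5 / 96500 = 4.146 mol
Cathode: Co²⁺ + 2e⁻ → Co → n(Co) = 4.146/2 = 2.073 mol → 122 g
Anode: 2H₂O → O₂ + 4H⁺ + 4e⁻ → n(O₂) = 4.146/4 = 1.037 mol → 23.2 L

122 g Co; 23.2 L O₂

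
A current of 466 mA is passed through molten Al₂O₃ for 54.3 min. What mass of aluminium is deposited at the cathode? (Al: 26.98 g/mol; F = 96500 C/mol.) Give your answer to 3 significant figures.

Q = 0.466 A × 3258 s = 1518 C
n(e⁻) = Q/F = 1518/96500 = 0.01573 mol
Al³⁺ + 3e⁻ → Al, so n(Al) = 0.01573 / 3 = 0.005243 mol
m = 0.005243 × 26.98 = 0.141 g

0.141 g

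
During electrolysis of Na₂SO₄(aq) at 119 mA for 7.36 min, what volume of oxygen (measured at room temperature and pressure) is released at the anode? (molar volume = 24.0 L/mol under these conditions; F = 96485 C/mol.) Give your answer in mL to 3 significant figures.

3.27 mL

Q = It = 0.119 × 441.6 = 52.55 C
Moles of electrons = 52.55 / 96485 = 5.446×10^-4 mol
2H₂O → O₂ + 4H⁺ + 4e⁻, so n(O₂) = 5.446×10^-4 / 4 = 1.362×10^-4 mol
V = 1.362×10^-4 × 24.0 = 0.003269 L
= 3.27 mL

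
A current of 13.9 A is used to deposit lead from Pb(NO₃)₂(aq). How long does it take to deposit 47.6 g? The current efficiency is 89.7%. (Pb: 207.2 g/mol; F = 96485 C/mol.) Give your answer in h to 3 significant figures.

0.988 h

n(Pb) = 47.6 / 207.2 = 0.2297 mol
Pb²⁺ + 2e⁻ → Pb, so n(e⁻) = 2 × 0.2297 = 0.4594 mol
Q = 0.4594 × 96485 / 0.897 = 49410 C
t = Q / I = 49410 / 13.9 = 3555 s = 0.988 h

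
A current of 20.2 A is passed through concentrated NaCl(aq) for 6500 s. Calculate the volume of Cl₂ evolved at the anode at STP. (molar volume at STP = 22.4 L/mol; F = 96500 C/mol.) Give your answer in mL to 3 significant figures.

15200 mL

Charge passed = 20.2 × 6500 = 1.313×10^5 C
n(e⁻) = 1.313×10^5 / 96500 = 1.361 mol
2Cl⁻ → Cl₂ + 2e⁻, so n(Cl₂) = 1.361 / 2 = 0.6805 mol
V = 0.6805 × 22.4 = 15.24 L
= 15200 mL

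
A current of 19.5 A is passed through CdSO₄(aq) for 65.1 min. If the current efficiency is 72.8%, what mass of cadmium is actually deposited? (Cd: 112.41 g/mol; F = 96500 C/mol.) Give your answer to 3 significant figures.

32.3 g

Q = 19.5 × 3906 = 76170 C
n(e⁻) = 76170 / 96500 = 0.7893 mol
Cd²⁺ + 2e⁻ → Cd, so theoretical m(Cd) = 0.3947 × 112.41 = 44.37 g
Actual mass = 72.8% × 44.37 = 32.3 g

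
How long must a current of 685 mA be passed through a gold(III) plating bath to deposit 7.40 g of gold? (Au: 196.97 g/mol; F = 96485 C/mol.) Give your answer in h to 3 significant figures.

n(Au) = 7.40 / 196.97 = 0.03757 mol
Au³⁺ + 3e⁻ → Au, so n(e⁻) = 3 × 0.03757 = 0.1127 mol
Q = 0.1127 × 96485 = 10870 C
t = Q / I = 10870 / 0.685 = 15870 s = 4.41 h

4.41 h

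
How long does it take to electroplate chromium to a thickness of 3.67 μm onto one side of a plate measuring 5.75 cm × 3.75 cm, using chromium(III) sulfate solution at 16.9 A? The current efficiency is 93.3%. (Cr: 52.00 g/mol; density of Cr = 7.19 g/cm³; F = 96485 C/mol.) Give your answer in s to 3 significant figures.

20.1 s

Plated area = 5.75 × 3.75 = 21.56 cm²
Volume = 21.56 × 3.67×10⁻⁴ cm = 0.007913 cm³
m(Cr) = 0.007913 × 7.19 = 0.05689 g
n(Cr) = 0.05689 / 52.00 = 0.001094 mol; n(e⁻) = 3 × 0.001094 = 0.003282 mol
Q = 0.003282 × 96485 / 0.933 = 339.4 C
t = 339.4 / 16.9 = 20.08 s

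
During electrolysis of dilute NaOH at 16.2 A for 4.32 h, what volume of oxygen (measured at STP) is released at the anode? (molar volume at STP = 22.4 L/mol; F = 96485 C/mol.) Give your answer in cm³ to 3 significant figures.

14600 cm³

Q = It = 16.2 × 15552 = 2.519×10^5 C
n(e⁻) = 2.519×10^5 / 96485 = 2.611 mol
2H₂O → O₂ + 4H⁺ + 4e⁻, so n(O₂) = 2.611 / 4 = 0.6528 mol
V = 0.6528 × 22.4 = 14.62 L
= 14600 cm³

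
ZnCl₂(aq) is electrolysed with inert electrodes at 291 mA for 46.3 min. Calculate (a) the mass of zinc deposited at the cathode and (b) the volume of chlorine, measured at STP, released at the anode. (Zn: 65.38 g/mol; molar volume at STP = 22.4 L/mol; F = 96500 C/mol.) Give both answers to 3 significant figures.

Q = 0.291 × 2778 = 808.4 C; n(e⁻) = 808.4 / 96500 = 0.008377 mol
Cathode: Zn²⁺ + 2e⁻ → Zn → n(Zn) = 0.008377/2 = 0.004189 mol → 0.274 g
Anode: 2Cl⁻ → Cl₂ + 2e⁻ → n(Cl₂) = 0.008377/2 = 0.004189 mol → 0.0938 L

0.274 g Zn; 0.0938 L Cl₂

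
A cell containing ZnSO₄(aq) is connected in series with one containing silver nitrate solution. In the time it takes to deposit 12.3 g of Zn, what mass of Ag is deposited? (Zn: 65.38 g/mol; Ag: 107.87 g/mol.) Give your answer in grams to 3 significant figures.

40.6 g

n(Zn) = 12.3 / 65.38 = 0.1881 mol
Zn²⁺ + 2e⁻ → Zn, so n(e⁻) = 2 × 0.1881 = 0.3762 mol
The cells are in series, so the same charge (and hence the same n(e⁻) = 0.3762 mol) passes through both.
Ag⁺ + e⁻ → Ag, so n(Ag) = 0.3762 mol
m(Ag) = 0.3762 × 107.87 = 40.6 g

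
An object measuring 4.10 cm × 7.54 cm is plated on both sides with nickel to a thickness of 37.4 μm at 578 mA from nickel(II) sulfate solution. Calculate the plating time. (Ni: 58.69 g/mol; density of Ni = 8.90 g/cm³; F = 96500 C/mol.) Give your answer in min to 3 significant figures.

195 min

Plated area = 2 × 4.10 × 7.54 = 61.83 cm²
Volume = 61.83 × 37.4×10⁻⁴ cm = 0.2312 cm³
m(Ni) = 0.2312 × 8.90 = 2.058 g
n(Ni) = 2.058 / 58.69 = 0.03507 mol; n(e⁻) = 2 × 0.03507 = 0.07014 mol
Q = 0.07014 × 96500 = 6769 C
t = 6769 / 0.578 = 11710 s = 195 min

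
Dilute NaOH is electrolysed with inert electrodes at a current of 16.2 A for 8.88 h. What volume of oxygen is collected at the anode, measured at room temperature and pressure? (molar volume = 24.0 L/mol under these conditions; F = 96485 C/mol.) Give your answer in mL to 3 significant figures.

Q = 16.2 A × 31968 s = 5.179×10^5 C
Moles of electrons = 5.179×10^5 / 96485 = 5.368 mol
2H₂O → O₂ + 4H⁺ + 4e⁻, so n(O₂) = 5.368 / 4 = 1.342 mol
V = 1.342 × 24.0 = 32.21 L
= 32200 mL

32200 mL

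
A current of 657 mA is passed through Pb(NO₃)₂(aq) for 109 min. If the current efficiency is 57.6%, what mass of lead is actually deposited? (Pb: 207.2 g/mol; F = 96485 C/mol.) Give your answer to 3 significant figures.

2.66 g

Q = 0.657 × 6540 = 4297 C
n(e⁻) = 4297 / 96485 = 0.04454 mol
Pb²⁺ + 2e⁻ → Pb, so theoretical m(Pb) = 0.02227 × 207.2 = 4.614 g
Actual mass = 57.6% × 4.614 = 2.66 g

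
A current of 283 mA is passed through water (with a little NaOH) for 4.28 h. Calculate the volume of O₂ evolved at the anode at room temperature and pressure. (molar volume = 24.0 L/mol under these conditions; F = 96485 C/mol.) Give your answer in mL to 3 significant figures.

Q = It = 0.283 × 15408 = 4360 C
n(e⁻) = 4360 / 96485 = 0.04519 mol
2H₂O → O₂ + 4H⁺ + 4e⁻, so n(O₂) = 0.04519 / 4 = 0.01130 mol
V = 0.01130 × 24.0 = 0.2712 L
= 271 mL

271 mL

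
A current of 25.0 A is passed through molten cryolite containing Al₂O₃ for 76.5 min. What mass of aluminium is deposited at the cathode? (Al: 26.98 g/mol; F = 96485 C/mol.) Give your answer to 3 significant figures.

10.7 g

Charge passed = 25.0 × 4590 = 1.148×10^5 C
n(e⁻) = Q/F = 1.148×10^5/96485 = 1.190 mol
Al³⁺ + 3e⁻ → Al, so n(Al) = 1.190 / 3 = 0.3967 mol
m = 0.3967 × 26.98 = 10.7 g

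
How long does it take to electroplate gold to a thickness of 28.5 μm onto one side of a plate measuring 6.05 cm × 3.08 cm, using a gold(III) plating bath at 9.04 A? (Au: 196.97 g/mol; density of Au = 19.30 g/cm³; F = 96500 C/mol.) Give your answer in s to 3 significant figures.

167 s

Plated area = 6.05 × 3.08 = 18.63 cm²
Volume = 18.63 × 28.5×10⁻⁴ cm = 0.05310 cm³
m(Au) = 0.05310 × 19.30 = 1.025 g
n(Au) = 1.025 / 196.97 = 0.005204 mol; n(e⁻) = 3 × 0.005204 = 0.01561 mol
Q = 0.01561 × 96500 = 1506 C
t = 1506 / 9.04 = 166.6 s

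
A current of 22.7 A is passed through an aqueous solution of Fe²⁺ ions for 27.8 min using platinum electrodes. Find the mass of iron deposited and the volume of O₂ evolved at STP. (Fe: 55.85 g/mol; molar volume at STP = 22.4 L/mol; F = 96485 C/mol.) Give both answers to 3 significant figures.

Q = 22.7 × 1668 = 37860 C; n(e⁻) = 37860 / 96485 = 0.3924 mol
Cathode: Fe²⁺ + 2e⁻ → Fe → n(Fe) = 0.3924/2 = 0.1962 mol → 11.0 g
Anode: 2H₂O → O₂ + 4H⁺ + 4e⁻ → n(O₂) = 0.3924/4 = 0.09810 mol → 2.20 L

11.0 g Fe; 2.20 L O₂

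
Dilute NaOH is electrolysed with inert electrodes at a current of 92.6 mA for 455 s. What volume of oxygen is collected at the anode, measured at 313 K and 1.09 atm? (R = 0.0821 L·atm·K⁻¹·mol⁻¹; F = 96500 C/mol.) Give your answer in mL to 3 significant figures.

2.57 mL

Q = 0.0926 A × 455 s = 42.13 C
n(e⁻) = Q/F = 42.13/96500 = 4.366×10^-4 mol
2H₂O → O₂ + 4H⁺ + 4e⁻, so n(O₂) = 4.366×10^-4 / 4 = 1.092×10^-4 mol
V = nRT/P = 1.092×10^-4 × 0.0821 × 313 / 1.09 = 0.002574 L
= 2.57 mL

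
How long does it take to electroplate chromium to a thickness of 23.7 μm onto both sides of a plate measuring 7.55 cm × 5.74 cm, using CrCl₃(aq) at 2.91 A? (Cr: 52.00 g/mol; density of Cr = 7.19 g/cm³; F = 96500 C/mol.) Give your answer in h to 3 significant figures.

Plated area = 2 × 7.55 × 5.74 = 86.67 cm²
Volume = 86.67 × 23.7×10⁻⁴ cm = 0.2054 cm³
m(Cr) = 0.2054 × 7.19 = 1.477 g
n(Cr) = 1.477 / 52.00 = 0.02840 mol; n(e⁻) = 3 × 0.02840 = 0.08520 mol
Q = 0.08520 × 96500 = 8222 C
t = 8222 / 2.91 = 2825 s = 0.785 h

0.785 h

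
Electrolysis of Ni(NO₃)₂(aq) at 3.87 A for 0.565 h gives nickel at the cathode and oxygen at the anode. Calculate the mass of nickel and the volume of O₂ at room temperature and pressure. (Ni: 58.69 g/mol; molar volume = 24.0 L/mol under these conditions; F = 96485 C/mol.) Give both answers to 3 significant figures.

Q = 3.87 × 2034 = 7872 C; n(e⁻) = 7872 / 96485 = 0.08159 mol
Cathode: Ni²⁺ + 2e⁻ → Ni → n(Ni) = 0.08159/2 = 0.04080 mol → 2.39 g
Anode: 2H₂O → O₂ + 4H⁺ + 4e⁻ → n(O₂) = 0.08159/4 = 0.02040 mol → 0.490 L

2.39 g Ni; 0.490 L O₂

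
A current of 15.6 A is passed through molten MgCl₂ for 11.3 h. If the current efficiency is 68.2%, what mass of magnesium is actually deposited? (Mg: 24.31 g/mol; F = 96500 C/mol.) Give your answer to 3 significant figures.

54.5 g

Q = 15.6 × 40680 = 6.346×10^5 C
n(e⁻) = 6.346×10^5 / 96500 = 6.576 mol
Mg²⁺ + 2e⁻ → Mg, so theoretical m(Mg) = 3.288 × 24.31 = 79.93 g
Actual mass = 68.2% × 79.93 = 54.5 g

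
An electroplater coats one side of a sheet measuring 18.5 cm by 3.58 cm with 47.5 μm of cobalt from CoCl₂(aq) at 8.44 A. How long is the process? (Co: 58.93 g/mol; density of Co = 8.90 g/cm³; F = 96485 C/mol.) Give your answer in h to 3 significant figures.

Plated area = 18.5 × 3.58 = 66.23 cm²
Volume = 66.23 × 47.5×10⁻⁴ cm = 0.3146 cm³
m(Co) = 0.3146 × 8.90 = 2.800 g
n(Co) = 2.800 / 58.93 = 0.04751 mol; n(e⁻) = 2 × 0.04751 = 0.09502 mol
Q = 0.09502 × 96485 = 9168 C
t = 9168 / 8.44 = 1086 s = 0.302 h

0.302 h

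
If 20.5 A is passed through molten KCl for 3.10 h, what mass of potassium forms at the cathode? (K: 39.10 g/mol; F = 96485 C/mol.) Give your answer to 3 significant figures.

92.7 g

Q = It = 20.5 × 11160 = 2.288×10^5 C
n(e⁻) = Q/F = 2.288×10^5/96485 = 2.371 mol
K⁺ + e⁻ → K, so n(K) = 2.371 mol
m = 2.371 × 39.10 = 92.7 g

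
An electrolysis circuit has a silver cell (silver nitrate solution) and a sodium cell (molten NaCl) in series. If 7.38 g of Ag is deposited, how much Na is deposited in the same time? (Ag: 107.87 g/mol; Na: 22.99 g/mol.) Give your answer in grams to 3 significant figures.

1.57 g

n(Ag) = 7.38 / 107.87 = 0.06842 mol
Ag⁺ + e⁻ → Ag, so n(e⁻) = 0.06842 mol
Since the cells are in series, n(e⁻) in the Na cell is also 0.06842 mol.
Na⁺ + e⁻ → Na, so n(Na) = 0.06842 mol
m(Na) = 0.06842 × 22.99 = 1.57 g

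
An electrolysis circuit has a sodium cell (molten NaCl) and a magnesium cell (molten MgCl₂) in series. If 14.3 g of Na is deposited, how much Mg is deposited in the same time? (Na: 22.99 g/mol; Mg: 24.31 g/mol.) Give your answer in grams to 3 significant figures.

7.56 g

n(Na) = 14.3 / 22.99 = 0.6220 mol
Na⁺ + e⁻ → Na, so n(e⁻) = 0.6220 mol
The cells are in series, so the same charge (and hence the same n(e⁻) = 0.6220 mol) passes through both.
Mg²⁺ + 2e⁻ → Mg, so n(Mg) = 0.6220 / 2 = 0.3110 mol
m(Mg) = 0.3110 × 24.31 = 7.56 g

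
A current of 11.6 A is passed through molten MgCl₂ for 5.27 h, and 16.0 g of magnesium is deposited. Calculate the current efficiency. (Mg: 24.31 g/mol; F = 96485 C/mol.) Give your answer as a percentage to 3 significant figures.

57.7%

Q = 11.6 × 18972 = 2.201×10^5 C
n(e⁻) = 2.201×10^5 / 96485 = 2.281 mol
Mg²⁺ + 2e⁻ → Mg, so theoretical n(Mg) = 1.141 mol → 27.74 g
Efficiency = 16.0 / 27.74 = 0.5768 = 57.7%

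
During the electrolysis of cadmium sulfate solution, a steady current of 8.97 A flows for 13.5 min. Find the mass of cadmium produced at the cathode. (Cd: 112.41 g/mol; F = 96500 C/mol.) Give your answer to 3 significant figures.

4.23 g

Q = 8.97 A × 810 s = 7266 C
n(e⁻) = Q/F = 7266/96500 = 0.07530 mol
Cd²⁺ + 2e⁻ → Cd, so n(Cd) = 0.07530 / 2 = 0.03765 mol
m = 0.03765 × 112.41 = 4.23 g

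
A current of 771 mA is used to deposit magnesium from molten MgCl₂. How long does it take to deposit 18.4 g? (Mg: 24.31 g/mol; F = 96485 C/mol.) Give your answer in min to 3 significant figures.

n(Mg) = 18.4 / 24.31 = 0.7569 mol
Mg²⁺ + 2e⁻ → Mg, so n(e⁻) = 2 × 0.7569 = 1.514 mol
Q = 1.514 × 96485 = 1.461×10^5 C
t = Q / I = 1.461×10^5 / 0.771 = 1.895×10^5 s = 3160 min

3160 min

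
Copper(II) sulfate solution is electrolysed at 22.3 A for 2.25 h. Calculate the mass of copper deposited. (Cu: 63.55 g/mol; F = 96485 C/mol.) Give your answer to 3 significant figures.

Q = 22.3 A × 8100 s = 1.806×10^5 C
Moles of electrons = 1.806×10^5 / 96485 = 1.872 mol
Cu²⁺ + 2e⁻ → Cu, so n(Cu) = 1.872 / 2 = 0.9360 mol
m = 0.9360 × 63.55 = 59.5 g

59.5 g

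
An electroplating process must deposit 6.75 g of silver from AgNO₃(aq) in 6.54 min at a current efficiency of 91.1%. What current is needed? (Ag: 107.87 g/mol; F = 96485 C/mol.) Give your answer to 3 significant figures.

16.9 A

n(Ag) = 6.75 / 107.87 = 0.06258 mol
Ag⁺ + e⁻ → Ag, so n(e⁻) = 0.06258 mol
Q = 0.06258 × 96485 / 0.911 = 6628 C
I = Q / t = 6628 / 392.4 s = 16.9 A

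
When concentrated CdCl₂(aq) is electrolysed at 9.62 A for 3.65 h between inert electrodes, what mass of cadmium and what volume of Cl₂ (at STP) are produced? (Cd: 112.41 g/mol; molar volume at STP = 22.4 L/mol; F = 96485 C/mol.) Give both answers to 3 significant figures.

Q = 9.62 × 13140 = 1.264×10^5 C; n(e⁻) = 1.264×10^5 / 96485 = 1.310 mol
Cathode: Cd²⁺ + 2e⁻ → Cd → n(Cd) = 1.310/2 = 0.6550 mol → 73.6 g
Anode: 2Cl⁻ → Cl₂ + 2e⁻ → n(Cl₂) = 1.310/2 = 0.6550 mol → 14.7 L

73.6 g Cd; 14.7 L Cl₂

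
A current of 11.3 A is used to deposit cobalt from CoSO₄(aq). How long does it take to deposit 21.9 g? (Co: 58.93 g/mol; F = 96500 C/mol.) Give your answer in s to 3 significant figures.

6350 s

n(Co) = 21.9 / 58.93 = 0.3716 mol
Co²⁺ + 2e⁻ → Co, so n(e⁻) = 2 × 0.3716 = 0.7432 mol
Q = 0.7432 × 96500 = 71720 C
t = Q / I = 71720 / 11.3 = 6347 s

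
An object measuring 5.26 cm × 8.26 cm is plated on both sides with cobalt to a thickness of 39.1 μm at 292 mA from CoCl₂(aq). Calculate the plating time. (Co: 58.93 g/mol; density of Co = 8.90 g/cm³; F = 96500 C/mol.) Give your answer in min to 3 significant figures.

565 min

Plated area = 2 × 5.26 × 8.26 = 86.90 cm²
Volume = 86.90 × 39.1×10⁻⁴ cm = 0.3398 cm³
m(Co) = 0.3398 × 8.90 = 3.024 g
n(Co) = 3.024 / 58.93 = 0.05132 mol; n(e⁻) = 2 × 0.05132 = 0.1026 mol
Q = 0.1026 × 96500 = 9901 C
t = 9901 / 0.292 = 33910 s = 565 min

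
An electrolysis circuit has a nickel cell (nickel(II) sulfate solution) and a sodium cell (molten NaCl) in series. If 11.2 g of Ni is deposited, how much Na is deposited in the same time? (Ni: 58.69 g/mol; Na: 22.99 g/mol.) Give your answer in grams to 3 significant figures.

n(Ni) = 11.2 / 58.69 = 0.1908 mol
Ni²⁺ + 2e⁻ → Ni, so n(e⁻) = 2 × 0.1908 = 0.3816 mol
Since the cells are in series, n(e⁻) in the Na cell is also 0.3816 mol.
Na⁺ + e⁻ → Na, so n(Na) = 0.3816 mol
m(Na) = 0.3816 × 22.99 = 8.77 g

8.77 g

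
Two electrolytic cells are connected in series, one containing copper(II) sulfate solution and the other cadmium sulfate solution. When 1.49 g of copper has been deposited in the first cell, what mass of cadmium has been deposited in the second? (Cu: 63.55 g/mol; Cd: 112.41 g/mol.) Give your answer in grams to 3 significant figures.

2.64 g

n(Cu) = 1.49 / 63.55 = 0.02345 mol
Cu²⁺ + 2e⁻ → Cu, so n(e⁻) = 2 × 0.02345 = 0.04690 mol
Since the cells are in series, n(e⁻) in the Cd cell is also 0.04690 mol.
Cd²⁺ + 2e⁻ → Cd, so n(Cd) = 0.04690 / 2 = 0.02345 mol
m(Cd) = 0.02345 × 112.41 = 2.64 g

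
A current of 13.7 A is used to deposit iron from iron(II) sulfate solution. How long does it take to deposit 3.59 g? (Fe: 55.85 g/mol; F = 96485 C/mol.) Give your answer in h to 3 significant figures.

n(Fe) = 3.59 / 55.85 = 0.06428 mol
Fe²⁺ + 2e⁻ → Fe, so n(e⁻) = 2 × 0.06428 = 0.1286 mol
Q = 0.1286 × 96485 = 12410 C
t = Q / I = 12410 / 13.7 = 905.8 s = 0.252 h

0.252 h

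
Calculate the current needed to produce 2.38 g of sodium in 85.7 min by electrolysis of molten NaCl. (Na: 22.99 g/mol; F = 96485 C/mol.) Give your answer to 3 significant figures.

n(Na) = 2.38 / 22.99 = 0.1035 mol
Na⁺ + e⁻ → Na, so n(e⁻) = 0.1035 mol
Q = 0.1035 × 96485 = 9986 C
I = Q / t = 9986 / 5142 s = 1.94 A

1.94 A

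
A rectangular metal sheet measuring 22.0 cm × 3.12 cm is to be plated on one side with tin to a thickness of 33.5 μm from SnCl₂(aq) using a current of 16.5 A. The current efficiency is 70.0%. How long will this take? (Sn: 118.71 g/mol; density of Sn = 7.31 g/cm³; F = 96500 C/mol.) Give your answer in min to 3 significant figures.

Plated area = 22.0 × 3.12 = 68.64 cm²
Volume = 68.64 × 33.5×10⁻⁴ cm = 0.2299 cm³
m(Sn) = 0.2299 × 7.31 = 1.681 g
n(Sn) = 1.681 / 118.71 = 0.01416 mol; n(e⁻) = 2 × 0.01416 = 0.02832 mol
Q = 0.02832 × 96500 / 0.700 = 3904 C
t = 3904 / 16.5 = 236.6 s = 3.94 min

3.94 min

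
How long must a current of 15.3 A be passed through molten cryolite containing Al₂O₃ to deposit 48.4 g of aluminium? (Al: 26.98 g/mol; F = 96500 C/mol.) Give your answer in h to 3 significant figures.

n(Al) = 48.4 / 26.98 = 1.794 mol
Al³⁺ + 3e⁻ → Al, so n(e⁻) = 3 × 1.794 = 5.382 mol
Q = 5.382 × 96500 = 5.194×10^5 C
t = Q / I = 5.194×10^5 / 15.3 = 33950 s = 9.43 h

9.43 h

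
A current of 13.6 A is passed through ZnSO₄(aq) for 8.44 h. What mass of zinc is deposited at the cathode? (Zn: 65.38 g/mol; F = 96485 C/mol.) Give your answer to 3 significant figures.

Q = 13.6 A × 30384 s = 4.132×10^5 C
Moles of electrons = 4.132×10^5 / 96485 = 4.283 mol
Zn²⁺ + 2e⁻ → Zn, so n(Zn) = 4.283 / 2 = 2.142 mol
m = 2.142 × 65.38 = 140 g

140 g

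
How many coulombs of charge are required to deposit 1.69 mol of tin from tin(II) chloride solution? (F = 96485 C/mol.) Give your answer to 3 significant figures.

3.26×10^5 C

Sn²⁺ + 2e⁻ → Sn, so n(e⁻) = 2 × 1.69 = 3.380 mol
Q = 3.380 × 96485 = 3.261×10^5 C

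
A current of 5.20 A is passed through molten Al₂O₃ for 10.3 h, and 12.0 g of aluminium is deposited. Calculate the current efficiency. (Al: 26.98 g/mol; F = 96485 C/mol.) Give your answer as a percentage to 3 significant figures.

66.8%

Q = 5.20 × 37080 = 1.928×10^5 C
n(e⁻) = 1.928×10^5 / 96485 = 1.998 mol
Al³⁺ + 3e⁻ → Al, so theoretical n(Al) = 0.6660 mol → 17.97 g
Efficiency = 12.0 / 17.97 = 0.6678 = 66.8%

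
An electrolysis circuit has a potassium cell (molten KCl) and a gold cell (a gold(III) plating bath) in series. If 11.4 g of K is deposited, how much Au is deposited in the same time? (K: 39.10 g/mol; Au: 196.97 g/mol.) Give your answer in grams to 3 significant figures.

19.1 g

n(K) = 11.4 / 39.10 = 0.2916 mol
K⁺ + e⁻ → K, so n(e⁻) = 0.2916 mol
Same current for the same time ⇒ same n(e⁻) = 0.2916 mol in both cells.
Au³⁺ + 3e⁻ → Au, so n(Au) = 0.2916 / 3 = 0.09720 mol
m(Au) = 0.09720 × 196.97 = 19.1 g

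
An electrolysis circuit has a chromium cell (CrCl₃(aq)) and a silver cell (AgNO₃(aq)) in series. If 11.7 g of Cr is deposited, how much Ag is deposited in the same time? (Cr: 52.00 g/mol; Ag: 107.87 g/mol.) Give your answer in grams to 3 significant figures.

n(Cr) = 11.7 / 52.00 = 0.2250 mol
Cr³⁺ + 3e⁻ → Cr, so n(e⁻) = 3 × 0.2250 = 0.6750 mol
In series, the same 0.6750 mol of electrons flows through the second cell.
Ag⁺ + e⁻ → Ag, so n(Ag) = 0.6750 mol
m(Ag) = 0.6750 × 107.87 = 72.8 g

72.8 g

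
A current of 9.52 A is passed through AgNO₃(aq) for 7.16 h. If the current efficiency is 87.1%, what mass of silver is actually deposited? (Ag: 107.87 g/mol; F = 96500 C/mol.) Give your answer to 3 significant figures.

Q = 9.52 × 25776 = 2.454×10^5 C
n(e⁻) = 2.454×10^5 / 96500 = 2.543 mol
Ag⁺ + e⁻ → Ag, so theoretical m(Ag) = 2.543 × 107.87 = 274.3 g
Actual mass = 87.1% × 274.3 = 239 g

239 g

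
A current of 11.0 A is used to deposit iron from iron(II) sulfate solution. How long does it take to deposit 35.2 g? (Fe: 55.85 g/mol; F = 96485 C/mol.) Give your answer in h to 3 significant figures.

3.07 h

n(Fe) = 35.2 / 55.85 = 0.6303 mol
Fe²⁺ + 2e⁻ → Fe, so n(e⁻) = 2 × 0.6303 = 1.261 mol
Q = 1.261 × 96485 = 1.217×10^5 C
t = Q / I = 1.217×10^5 / 11.0 = 11060 s = 3.07 h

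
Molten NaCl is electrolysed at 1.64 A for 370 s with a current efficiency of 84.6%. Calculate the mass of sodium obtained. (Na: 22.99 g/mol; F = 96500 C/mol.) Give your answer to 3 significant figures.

Q = 1.64 × 370 = 606.8 C
n(e⁻) = 606.8 / 96500 = 0.006288 mol
Na⁺ + e⁻ → Na, so theoretical m(Na) = 0.006288 × 22.99 = 0.1446 g
Actual mass = 84.6% × 0.1446 = 0.122 g

0.122 g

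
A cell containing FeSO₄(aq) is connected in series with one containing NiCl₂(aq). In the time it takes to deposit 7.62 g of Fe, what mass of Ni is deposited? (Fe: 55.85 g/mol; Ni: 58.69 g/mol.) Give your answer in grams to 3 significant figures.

n(Fe) = 7.62 / 55.85 = 0.1364 mol
Fe²⁺ + 2e⁻ → Fe, so n(e⁻) = 2 × 0.1364 = 0.2728 mol
Same current for the same time ⇒ same n(e⁻) = 0.2728 mol in both cells.
Ni²⁺ + 2e⁻ → Ni, so n(Ni) = 0.2728 / 2 = 0.1364 mol
m(Ni) = 0.1364 × 58.69 = 8.01 g

8.01 g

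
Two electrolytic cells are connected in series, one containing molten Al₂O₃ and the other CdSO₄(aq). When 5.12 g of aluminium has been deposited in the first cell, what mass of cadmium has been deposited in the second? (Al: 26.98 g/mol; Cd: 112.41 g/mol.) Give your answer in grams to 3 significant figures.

n(Al) = 5.12 / 26.98 = 0.1898 mol
Al³⁺ + 3e⁻ → Al, so n(e⁻) = 3 × 0.1898 = 0.5694 mol
Same current for the same time ⇒ same n(e⁻) = 0.5694 mol in both cells.
Cd²⁺ + 2e⁻ → Cd, so n(Cd) = 0.5694 / 2 = 0.2847 mol
m(Cd) = 0.2847 × 112.41 = 32.0 g

32.0 g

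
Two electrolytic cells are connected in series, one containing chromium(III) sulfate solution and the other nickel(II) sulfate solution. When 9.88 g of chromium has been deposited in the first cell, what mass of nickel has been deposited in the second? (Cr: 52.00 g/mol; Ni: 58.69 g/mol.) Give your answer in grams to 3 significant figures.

n(Cr) = 9.88 / 52.00 = 0.1900 mol
Cr³⁺ + 3e⁻ → Cr, so n(e⁻) = 3 × 0.1900 = 0.5700 mol
In series, the same 0.5700 mol of electrons flows through the second cell.
Ni²⁺ + 2e⁻ → Ni, so n(Ni) = 0.5700 / 2 = 0.2850 mol
m(Ni) = 0.2850 × 58.69 = 16.7 g

16.7 g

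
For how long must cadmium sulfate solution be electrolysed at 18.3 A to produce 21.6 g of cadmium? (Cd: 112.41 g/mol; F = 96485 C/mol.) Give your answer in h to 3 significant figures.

n(Cd) = 21.6 / 112.41 = 0.1922 mol
Cd²⁺ + 2e⁻ → Cd, so n(e⁻) = 2 × 0.1922 = 0.3844 mol
Q = 0.3844 × 96485 = 37090 C
t = Q / I = 37090 / 18.3 = 2027 s = 0.563 h

0.563 h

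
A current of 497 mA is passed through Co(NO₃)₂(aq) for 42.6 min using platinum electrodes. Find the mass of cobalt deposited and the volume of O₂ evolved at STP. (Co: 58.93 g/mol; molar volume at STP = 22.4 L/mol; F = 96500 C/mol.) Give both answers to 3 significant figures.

0.388 g Co; 0.0737 L O₂

Q = 0.497 × 2556 = 1270 C; n(e⁻) = 1270 / 96500 = 0.01316 mol
Cathode: Co²⁺ + 2e⁻ → Co → n(Co) = 0.01316/2 = 0.006580 mol → 0.388 g
Anode: 2H₂O → O₂ + 4H⁺ + 4e⁻ → n(O₂) = 0.01316/4 = 0.003290 mol → 0.0737 L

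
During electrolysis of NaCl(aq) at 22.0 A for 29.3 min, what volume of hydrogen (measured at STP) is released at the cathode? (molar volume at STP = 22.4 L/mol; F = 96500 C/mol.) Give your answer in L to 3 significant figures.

Q = 22.0 A × 1758 s = 38680 C
n(e⁻) = 38680 / 96500 = 0.4008 mol
2H⁺ + 2e⁻ → H₂, so n(H₂) = 0.4008 / 2 = 0.2004 mol
V = 0.2004 × 22.4 = 4.489 L

4.49 L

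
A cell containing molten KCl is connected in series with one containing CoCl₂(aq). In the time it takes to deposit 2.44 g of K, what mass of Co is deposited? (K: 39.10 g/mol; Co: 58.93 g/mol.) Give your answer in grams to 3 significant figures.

1.84 g

n(K) = 2.44 / 39.10 = 0.06240 mol
K⁺ + e⁻ → K, so n(e⁻) = 0.06240 mol
In series, the same 0.06240 mol of electrons flows through the second cell.
Co²⁺ + 2e⁻ → Co, so n(Co) = 0.06240 / 2 = 0.03120 mol
m(Co) = 0.03120 × 58.93 = 1.84 g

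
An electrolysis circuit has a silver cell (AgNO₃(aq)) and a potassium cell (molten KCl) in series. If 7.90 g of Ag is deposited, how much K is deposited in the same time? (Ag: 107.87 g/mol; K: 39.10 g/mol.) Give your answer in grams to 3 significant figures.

2.86 g

n(Ag) = 7.90 / 107.87 = 0.07324 mol
Ag⁺ + e⁻ → Ag, so n(e⁻) = 0.07324 mol
Same current for the same time ⇒ same n(e⁻) = 0.07324 mol in both cells.
K⁺ + e⁻ → K, so n(K) = 0.07324 mol
m(K) = 0.07324 × 39.10 = 2.86 g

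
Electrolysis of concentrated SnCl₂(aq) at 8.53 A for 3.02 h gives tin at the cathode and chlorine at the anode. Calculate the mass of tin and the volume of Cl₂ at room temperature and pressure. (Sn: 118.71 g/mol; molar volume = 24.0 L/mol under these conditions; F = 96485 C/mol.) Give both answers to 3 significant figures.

57.1 g Sn; 11.5 L Cl₂

Q = 8.53 × 10872 = 92740 C; n(e⁻) = 92740 / 96485 = 0.9612 mol
Cathode: Sn²⁺ + 2e⁻ → Sn → n(Sn) = 0.9612/2 = 0.4806 mol → 57.1 g
Anode: 2Cl⁻ → Cl₂ + 2e⁻ → n(Cl₂) = 0.9612/2 = 0.4806 mol → 11.5 L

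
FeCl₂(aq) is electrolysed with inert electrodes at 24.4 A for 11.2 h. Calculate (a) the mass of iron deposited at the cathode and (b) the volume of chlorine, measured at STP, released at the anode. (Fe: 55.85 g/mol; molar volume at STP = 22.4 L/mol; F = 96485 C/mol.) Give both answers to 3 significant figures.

285 g Fe; 114 L Cl₂

Q = 24.4 × 40320 = 9.838×10^5 C; n(e⁻) = 9.838×10^5 / 96485 = 10.20 mol
Cathode: Fe²⁺ + 2e⁻ → Fe → n(Fe) = 10.20/2 = 5.100 mol → 285 g
Anode: 2Cl⁻ → Cl₂ + 2e⁻ → n(Cl₂) = 10.20/2 = 5.100 mol → 114 L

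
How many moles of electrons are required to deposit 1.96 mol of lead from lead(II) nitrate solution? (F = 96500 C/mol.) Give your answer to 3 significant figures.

3.92 mol

Pb²⁺ + 2e⁻ → Pb, so n(e⁻) = 2 × 1.96 = 3.920 mol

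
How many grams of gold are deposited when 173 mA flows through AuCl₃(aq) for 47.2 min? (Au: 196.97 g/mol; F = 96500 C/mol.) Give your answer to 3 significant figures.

Charge passed = 0.173 × 2832 = 489.9 C
n(e⁻) = Q/F = 489.9/96500 = 0.005077 mol
Au³⁺ + 3e⁻ → Au, so n(Au) = 0.005077 / 3 = 0.001692 mol
m = 0.001692 × 196.97 = 0.333 g

0.333 g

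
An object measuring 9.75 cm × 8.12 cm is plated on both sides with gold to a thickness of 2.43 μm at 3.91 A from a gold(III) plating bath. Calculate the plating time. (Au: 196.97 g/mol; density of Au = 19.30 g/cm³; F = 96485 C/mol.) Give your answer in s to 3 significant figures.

279 s

Plated area = 2 × 9.75 × 8.12 = 158.3 cm²
Volume = 158.3 × 2.43×10⁻⁴ cm = 0.03847 cm³
m(Au) = 0.03847 × 19.30 = 0.7425 g
n(Au) = 0.7425 / 196.97 = 0.003770 mol; n(e⁻) = 3 × 0.003770 = 0.01131 mol
Q = 0.01131 × 96485 = 1091 C
t = 1091 / 3.91 = 279.0 s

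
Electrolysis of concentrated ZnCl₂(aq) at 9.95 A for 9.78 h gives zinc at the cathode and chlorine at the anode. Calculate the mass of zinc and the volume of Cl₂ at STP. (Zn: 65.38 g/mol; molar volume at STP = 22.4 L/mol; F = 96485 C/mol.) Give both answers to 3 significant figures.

119 g Zn; 40.7 L Cl₂

Q = 9.95 × 35208 = 3.503×10^5 C; n(e⁻) = 3.503×10^5 / 96485 = 3.631 mol
Cathode: Zn²⁺ + 2e⁻ → Zn → n(Zn) = 3.631/2 = 1.816 mol → 119 g
Anode: 2Cl⁻ → Cl₂ + 2e⁻ → n(Cl₂) = 3.631/2 = 1.816 mol → 40.7 L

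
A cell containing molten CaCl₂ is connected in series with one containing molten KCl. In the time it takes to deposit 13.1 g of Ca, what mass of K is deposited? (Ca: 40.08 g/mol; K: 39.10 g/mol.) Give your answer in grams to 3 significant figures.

n(Ca) = 13.1 / 40.08 = 0.3268 mol
Ca²⁺ + 2e⁻ → Ca, so n(e⁻) = 2 × 0.3268 = 0.6536 mol
The cells are in series, so the same charge (and hence the same n(e⁻) = 0.6536 mol) passes through both.
K⁺ + e⁻ → K, so n(K) = 0.6536 mol
m(K) = 0.6536 × 39.10 = 25.6 g

25.6 g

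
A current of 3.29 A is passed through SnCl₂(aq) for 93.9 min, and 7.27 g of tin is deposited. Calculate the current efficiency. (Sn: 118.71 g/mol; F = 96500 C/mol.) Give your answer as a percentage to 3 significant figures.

63.8%

Q = 3.29 × 5634 = 18540 C
n(e⁻) = 18540 / 96500 = 0.1921 mol
Sn²⁺ + 2e⁻ → Sn, so theoretical n(Sn) = 0.09605 mol → 11.40 g
Efficiency = 7.27 / 11.40 = 0.6377 = 63.8%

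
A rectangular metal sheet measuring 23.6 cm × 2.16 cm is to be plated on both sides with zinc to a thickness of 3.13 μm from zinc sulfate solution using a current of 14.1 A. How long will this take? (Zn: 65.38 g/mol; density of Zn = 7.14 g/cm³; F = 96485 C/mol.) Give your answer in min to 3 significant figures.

0.795 min

Plated area = 2 × 23.6 × 2.16 = 102.0 cm²
Volume = 102.0 × 3.13×10⁻⁴ cm = 0.03193 cm³
m(Zn) = 0.03193 × 7.14 = 0.2280 g
n(Zn) = 0.2280 / 65.38 = 0.003487 mol; n(e⁻) = 2 × 0.003487 = 0.006974 mol
Q = 0.006974 × 96485 = 672.9 C
t = 672.9 / 14.1 = 47.72 s = 0.795 min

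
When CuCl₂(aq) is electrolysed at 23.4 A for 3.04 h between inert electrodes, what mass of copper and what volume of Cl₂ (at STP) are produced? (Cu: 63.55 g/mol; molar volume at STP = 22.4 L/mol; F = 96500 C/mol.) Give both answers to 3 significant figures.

84.3 g Cu; 29.7 L Cl₂

Q = 23.4 × 10944 = 2.561×10^5 C; n(e⁻) = 2.561×10^5 / 96500 = 2.654 mol
Cathode: Cu²⁺ + 2e⁻ → Cu → n(Cu) = 2.654/2 = 1.327 mol → 84.3 g
Anode: 2Cl⁻ → Cl₂ + 2e⁻ → n(Cl₂) = 2.654/2 = 1.327 mol → 29.7 L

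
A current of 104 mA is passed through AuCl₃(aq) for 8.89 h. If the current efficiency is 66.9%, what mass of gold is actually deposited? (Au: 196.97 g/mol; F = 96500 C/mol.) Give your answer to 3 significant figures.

1.52 g

Q = 0.104 × 32004 = 3328 C
n(e⁻) = 3328 / 96500 = 0.03449 mol
Au³⁺ + 3e⁻ → Au, so theoretical m(Au) = 0.01150 × 196.97 = 2.265 g
Actual mass = 66.9% × 2.265 = 1.52 g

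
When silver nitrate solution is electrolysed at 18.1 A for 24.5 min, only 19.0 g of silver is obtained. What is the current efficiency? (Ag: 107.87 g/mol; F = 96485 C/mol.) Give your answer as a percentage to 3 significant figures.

Q = 18.1 × 1470 = 26610 C
n(e⁻) = 26610 / 96485 = 0.2758 mol
Ag⁺ + e⁻ → Ag, so theoretical n(Ag) = 0.2758 mol → 29.75 g
Efficiency = 19.0 / 29.75 = 0.6387 = 63.9%

63.9%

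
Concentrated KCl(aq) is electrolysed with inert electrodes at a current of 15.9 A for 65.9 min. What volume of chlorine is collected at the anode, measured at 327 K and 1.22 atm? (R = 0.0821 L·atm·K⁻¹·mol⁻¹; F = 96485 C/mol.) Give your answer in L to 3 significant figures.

7.17 L

Charge passed = 15.9 × 3954 = 62870 C
n(e⁻) = 62870 / 96485 = 0.6516 mol
2Cl⁻ → Cl₂ + 2e⁻, so n(Cl₂) = 0.6516 / 2 = 0.3258 mol
V = nRT/P = 0.3258 × 0.0821 × 327 / 1.22 = 7.169 L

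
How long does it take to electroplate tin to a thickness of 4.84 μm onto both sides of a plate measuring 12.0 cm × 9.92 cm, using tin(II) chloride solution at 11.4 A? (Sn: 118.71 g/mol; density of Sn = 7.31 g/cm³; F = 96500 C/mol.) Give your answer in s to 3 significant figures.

Plated area = 2 × 12.0 × 9.92 = 238.1 cm²
Volume = 238.1 × 4.84×10⁻⁴ cm = 0.1152 cm³
m(Sn) = 0.1152 × 7.31 = 0.8421 g
n(Sn) = 0.8421 / 118.71 = 0.007094 mol; n(e⁻) = 2 × 0.007094 = 0.01419 mol
Q = 0.01419 × 96500 = 1369 C
t = 1369 / 11.4 = 120.1 s

120 s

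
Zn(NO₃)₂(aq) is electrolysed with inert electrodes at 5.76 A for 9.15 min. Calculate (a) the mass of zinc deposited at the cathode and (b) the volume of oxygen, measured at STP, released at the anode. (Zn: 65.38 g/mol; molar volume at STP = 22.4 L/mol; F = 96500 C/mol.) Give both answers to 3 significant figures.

1.07 g Zn; 0.184 L O₂

Q = 5.76 × 549 = 3162 C; n(e⁻) = 3162 / 96500 = 0.03277 mol
Cathode: Zn²⁺ + 2e⁻ → Zn → n(Zn) = 0.03277/2 = 0.01639 mol → 1.07 g
Anode: 2H₂O → O₂ + 4H⁺ + 4e⁻ → n(O₂) = 0.03277/4 = 0.008193 mol → 0.184 L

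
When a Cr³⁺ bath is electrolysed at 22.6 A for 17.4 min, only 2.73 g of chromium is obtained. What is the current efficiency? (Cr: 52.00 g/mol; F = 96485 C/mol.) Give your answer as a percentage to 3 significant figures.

64.4%

Q = 22.6 × 1044 = 23590 C
n(e⁻) = 23590 / 96485 = 0.2445 mol
Cr³⁺ + 3e⁻ → Cr, so theoretical n(Cr) = 0.08150 mol → 4.238 g
Efficiency = 2.73 / 4.238 = 0.6442 = 64.4%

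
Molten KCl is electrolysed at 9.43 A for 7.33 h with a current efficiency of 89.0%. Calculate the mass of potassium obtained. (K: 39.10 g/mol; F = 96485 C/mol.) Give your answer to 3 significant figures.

Q = 9.43 × 26388 = 2.488×10^5 C
n(e⁻) = 2.488×10^5 / 96485 = 2.579 mol
K⁺ + e⁻ → K, so theoretical m(K) = 2.579 × 39.10 = 100.8 g
Actual mass = 89.0% × 100.8 = 89.7 g

89.7 g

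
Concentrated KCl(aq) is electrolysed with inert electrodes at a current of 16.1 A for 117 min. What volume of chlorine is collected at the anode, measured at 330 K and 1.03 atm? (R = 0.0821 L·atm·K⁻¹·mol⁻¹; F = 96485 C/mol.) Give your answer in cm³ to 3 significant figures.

Q = It = 16.1 × 7020 = 1.130×10^5 C
n(e⁻) = 1.130×10^5 / 96485 = 1.171 mol
2Cl⁻ → Cl₂ + 2e⁻, so n(Cl₂) = 1.171 / 2 = 0.5855 mol
V = nRT/P = 0.5855 × 0.0821 × 330 / 1.03 = 15.40 L
= 15400 cm³

15400 cm³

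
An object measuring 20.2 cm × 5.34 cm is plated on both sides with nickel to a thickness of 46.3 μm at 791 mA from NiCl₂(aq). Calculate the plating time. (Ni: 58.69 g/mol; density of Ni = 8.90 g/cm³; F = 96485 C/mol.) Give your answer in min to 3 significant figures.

Plated area = 2 × 20.2 × 5.34 = 215.7 cm²
Volume = 215.7 × 46.3×10⁻⁴ cm = 0.9987 cm³
m(Ni) = 0.9987 × 8.90 = 8.888 g
n(Ni) = 8.888 / 58.69 = 0.1514 mol; n(e⁻) = 2 × 0.1514 = 0.3028 mol
Q = 0.3028 × 96485 = 29220 C
t = 29220 / 0.791 = 36940 s = 616 min

616 min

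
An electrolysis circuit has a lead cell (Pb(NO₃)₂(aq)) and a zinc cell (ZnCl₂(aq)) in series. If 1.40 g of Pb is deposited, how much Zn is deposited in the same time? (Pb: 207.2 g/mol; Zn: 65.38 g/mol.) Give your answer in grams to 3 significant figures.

0.442 g

n(Pb) = 1.40 / 207.2 = 0.006757 mol
Pb²⁺ + 2e⁻ → Pb, so n(e⁻) = 2 × 0.006757 = 0.01351 mol
Same current for the same time ⇒ same n(e⁻) = 0.01351 mol in both cells.
Zn²⁺ + 2e⁻ → Zn, so n(Zn) = 0.01351 / 2 = 0.006755 mol
m(Zn) = 0.006755 × 65.38 = 0.442 g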